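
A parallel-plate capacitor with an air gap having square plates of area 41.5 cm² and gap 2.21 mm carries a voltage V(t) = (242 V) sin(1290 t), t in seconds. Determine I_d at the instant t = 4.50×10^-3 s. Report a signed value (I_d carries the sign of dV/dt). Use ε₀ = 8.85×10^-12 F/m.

C = ε₀A/d = (8.85×10^-12)(4.15×10^-3)/(2.21×10^-3) = 1.662×10^-11 F. dV/dt = V₀ω·cos(ωt); at ωt = 5.805 rad this factor is 0.8878.
I_d = C dV/dt = (1.662×10^-11)(242)(1290)(0.8878) = 4.61×10^-6 A.

4.61×10^-6 A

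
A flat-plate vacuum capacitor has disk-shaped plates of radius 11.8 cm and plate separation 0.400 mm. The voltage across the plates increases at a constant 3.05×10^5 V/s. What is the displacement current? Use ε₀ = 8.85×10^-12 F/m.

2.95×10^-4 A

The field between the plates is E = V/d, so dE/dt = (3.05×10^5)/(4.00×10^-4 m) = 7.625×10^8 V/(m·s).
I_d = ε₀ A (dE/dt) = (8.85×10^-12)(0.04374)(7.625×10^8) = 2.95×10^-4 A.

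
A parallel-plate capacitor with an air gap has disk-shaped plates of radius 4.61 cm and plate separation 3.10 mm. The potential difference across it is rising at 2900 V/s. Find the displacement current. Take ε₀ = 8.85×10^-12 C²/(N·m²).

5.53×10^-8 A

E = V/d so dE/dt = (dV/dt)/d = 9.355×10^5 V/(m·s), and I_d = ε₀ A dE/dt = (8.85×10^-12)(6.677×10^-3)(9.355×10^5) = 5.53×10^-8 A.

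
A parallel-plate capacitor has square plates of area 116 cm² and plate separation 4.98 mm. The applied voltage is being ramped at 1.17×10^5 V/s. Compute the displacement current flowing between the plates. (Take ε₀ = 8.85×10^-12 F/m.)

2.41×10^-6 A

The field between the plates is E = V/d, so dE/dt = (1.17×10^5)/(4.98×10^-3 m) = 2.349×10^7 V/(m·s).
I_d = ε₀ A (dE/dt) = (8.85×10^-12)(0.0116)(2.349×10^7) = 2.41×10^-6 A.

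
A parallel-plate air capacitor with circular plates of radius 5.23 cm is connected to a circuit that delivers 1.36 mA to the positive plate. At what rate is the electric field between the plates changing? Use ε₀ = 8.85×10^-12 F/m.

1.79×10^10 V/(m·s)

By continuity, I_d in the gap equals the 1.36 mA flowing in the wire.
Since I_d = ε₀ A dE/dt, dE/dt = I_d/(ε₀A) = (1.36×10^-3)/((8.85×10^-12)(8.593×10^-3)) = 1.79×10^10 V/(m·s).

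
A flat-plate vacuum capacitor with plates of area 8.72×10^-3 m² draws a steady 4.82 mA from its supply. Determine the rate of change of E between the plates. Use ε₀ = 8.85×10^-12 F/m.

6.25×10^10 V/(m·s)

Charge continuity gives I_d = I = 4.82×10^-3 A between the plates.
Then dE/dt = I_d/(ε₀A) = 6.25×10^10 V/(m·s).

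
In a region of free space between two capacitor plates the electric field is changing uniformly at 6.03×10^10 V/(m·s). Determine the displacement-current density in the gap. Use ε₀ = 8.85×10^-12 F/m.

0.534 A/m²

The displacement-current density is ε₀ ∂E/∂t = (8.85×10^-12)(6.03×10^10) = 0.534 A/m².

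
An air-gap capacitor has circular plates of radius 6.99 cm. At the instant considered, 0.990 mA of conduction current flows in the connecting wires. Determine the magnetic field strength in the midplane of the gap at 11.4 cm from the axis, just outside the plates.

By continuity the displacement current in the gap matches the conduction current: I_d = 9.90×10^-4 A.
Outside the plates the loop encloses all of I_d, so B·2πr = μ₀ I_d and B = 1.74×10^-9 T.

1.74×10^-9 T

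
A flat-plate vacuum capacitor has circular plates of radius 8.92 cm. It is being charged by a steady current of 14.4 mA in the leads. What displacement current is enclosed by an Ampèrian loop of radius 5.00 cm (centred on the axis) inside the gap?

4.52×10^-3 A

Between the plates the displacement current equals the wire current: I_d = 14.4 mA = 0.0144 A.
The field is uniform, so I_d,enc = I_d (r/R)² = (0.0144)(5.00/8.92)² = 4.52×10^-3 A.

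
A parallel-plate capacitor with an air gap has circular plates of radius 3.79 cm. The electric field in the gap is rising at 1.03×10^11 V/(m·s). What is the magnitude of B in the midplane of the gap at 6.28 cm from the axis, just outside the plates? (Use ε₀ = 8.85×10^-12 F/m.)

1.31×10^-8 T

Through the whole plate area (πR² = 4.513×10^-3 m²), I_d = ε₀ πR² dE/dt = 4.114×10^-3 A.
Outside the plates the loop encloses all of I_d, so B·2πr = μ₀ I_d and B = 1.31×10^-8 T.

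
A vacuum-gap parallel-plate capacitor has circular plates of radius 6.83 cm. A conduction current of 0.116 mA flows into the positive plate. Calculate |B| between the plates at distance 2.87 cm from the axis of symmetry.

1.43×10^-10 T

No conduction current crosses the gap, so I_d there equals the 1.16×10^-4 A in the leads.
∮B·dl = μ₀ I_d,enc with I_d,enc = I_d r²/R² = 2.048×10^-5 A; so B = μ₀ I_d,enc/(2πr) = 1.43×10^-10 T.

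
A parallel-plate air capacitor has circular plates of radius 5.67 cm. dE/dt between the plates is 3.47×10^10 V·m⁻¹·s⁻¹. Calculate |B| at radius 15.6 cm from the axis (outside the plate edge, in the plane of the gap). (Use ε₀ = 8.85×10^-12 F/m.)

3.98×10^-9 T

Through the whole plate area (πR² = 0.01010 m²), I_d = ε₀ πR² dE/dt = 3.102×10^-3 A.
Outside the plates the loop encloses all of I_d, so B·2πr = μ₀ I_d and B = 3.98×10^-9 T.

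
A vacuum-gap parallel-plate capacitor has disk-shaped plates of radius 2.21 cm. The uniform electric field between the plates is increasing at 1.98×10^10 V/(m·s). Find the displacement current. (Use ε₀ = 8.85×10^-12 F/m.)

2.69×10^-4 A

With a uniform field, Φ_E = EA, so I_d = ε₀ A dE/dt = 2.69×10^-4 A.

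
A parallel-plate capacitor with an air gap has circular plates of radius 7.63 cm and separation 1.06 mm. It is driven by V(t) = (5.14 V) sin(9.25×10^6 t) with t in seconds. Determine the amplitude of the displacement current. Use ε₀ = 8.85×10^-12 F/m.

The displacement current equals the conduction current C dV/dt, which peaks at C V₀ ω.
With C = ε₀A/d = (8.85×10^-12)(0.01829)/(1.06×10^-3) = 1.527×10^-10 F and ω = 9.25×10^6 rad/s, I_d,max = (1.527×10^-10)(5.14)(9.25×10^6) = 7.26×10^-3 A.

7.26×10^-3 A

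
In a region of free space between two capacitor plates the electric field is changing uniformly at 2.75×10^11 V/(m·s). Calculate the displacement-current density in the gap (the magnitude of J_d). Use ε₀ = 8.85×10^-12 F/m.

The displacement-current density is ε₀ ∂E/∂t = (8.85×10^-12)(2.75×10^11) = 2.43 A/m².

2.43 A/m²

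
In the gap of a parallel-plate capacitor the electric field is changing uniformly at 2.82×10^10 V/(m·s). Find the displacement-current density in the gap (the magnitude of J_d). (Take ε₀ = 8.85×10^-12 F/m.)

The displacement-current density is ε₀ ∂E/∂t = (8.85×10^-12)(2.82×10^10) = 0.250 A/m².

0.250 A/m²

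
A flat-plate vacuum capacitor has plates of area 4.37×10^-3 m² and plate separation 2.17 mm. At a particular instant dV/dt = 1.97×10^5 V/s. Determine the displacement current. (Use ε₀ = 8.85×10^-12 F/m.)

E = V/d so dE/dt = (dV/dt)/d = 9.078×10^7 V/(m·s), and I_d = ε₀ A dE/dt = (8.85×10^-12)(4.37×10^-3)(9.078×10^7) = 3.51×10^-6 A.

3.51×10^-6 A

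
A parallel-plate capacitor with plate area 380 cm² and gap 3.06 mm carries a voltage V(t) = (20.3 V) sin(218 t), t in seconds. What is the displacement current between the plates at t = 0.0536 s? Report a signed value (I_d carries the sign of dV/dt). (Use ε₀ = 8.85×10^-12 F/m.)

3.09×10^-7 A

dE/dt = (V₀ω/d)·cos(ωt) with ωt = 11.6848 rad: (20.3)(218)(0.6359)/(3.06×10^-3) = 9.196×10^5 V/(m·s).
I_d = ε₀ A dE/dt = (8.85×10^-12)(0.0380)(9.196×10^5) = 3.09×10^-7 A.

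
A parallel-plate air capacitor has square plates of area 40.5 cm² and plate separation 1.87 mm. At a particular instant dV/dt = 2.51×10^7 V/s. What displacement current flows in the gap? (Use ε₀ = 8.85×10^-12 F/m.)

E = V/d so dE/dt = (dV/dt)/d = 1.342×10^10 V/(m·s), and I_d = ε₀ A dE/dt = (8.85×10^-12)(4.05×10^-3)(1.342×10^10) = 4.81×10^-4 A.

4.81×10^-4 A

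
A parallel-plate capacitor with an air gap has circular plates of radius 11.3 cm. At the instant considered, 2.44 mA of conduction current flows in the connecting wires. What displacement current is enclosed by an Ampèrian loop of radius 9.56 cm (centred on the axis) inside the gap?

1.75×10^-3 A

No conduction current crosses the gap, so I_d there equals the 2.44×10^-3 A in the leads.
The field is uniform, so I_d,enc = I_d (r/R)² = (2.44×10^-3)(9.56/11.3)² = 1.75×10^-3 A.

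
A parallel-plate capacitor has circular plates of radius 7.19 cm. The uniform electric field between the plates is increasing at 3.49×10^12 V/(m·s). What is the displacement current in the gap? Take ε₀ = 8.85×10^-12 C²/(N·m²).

0.502 A

The displacement current is ε₀ times dΦ_E/dt = ε₀ A dE/dt = (8.85×10^-12)(0.01624)(3.49×10^12) = 0.502 A.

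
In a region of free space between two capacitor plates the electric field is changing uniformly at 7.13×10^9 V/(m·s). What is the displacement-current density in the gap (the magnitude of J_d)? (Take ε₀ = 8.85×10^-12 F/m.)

0.0631 A/m²

J_d = ε₀ ∂E/∂t, so J_d = 0.0631 A/m².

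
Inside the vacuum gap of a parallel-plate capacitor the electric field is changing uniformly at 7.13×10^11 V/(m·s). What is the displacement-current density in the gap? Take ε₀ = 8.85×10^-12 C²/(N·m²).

J_d = ε₀ dE/dt = (8.85×10^-12)(7.13×10^11) = 6.31 A/m².

6.31 A/m²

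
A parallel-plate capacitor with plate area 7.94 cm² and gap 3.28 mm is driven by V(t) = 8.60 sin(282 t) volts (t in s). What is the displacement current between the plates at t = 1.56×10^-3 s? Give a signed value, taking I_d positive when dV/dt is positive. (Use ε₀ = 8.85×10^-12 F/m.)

4.70×10^-9 A

dE/dt = (V₀ω/d)·cos(ωt) with ωt = 0.43992 rad: (8.60)(282)(0.9048)/(3.28×10^-3) = 6.690×10^5 V/(m·s).
I_d = ε₀ A dE/dt = (8.85×10^-12)(7.94×10^-4)(6.690×10^5) = 4.70×10^-9 A.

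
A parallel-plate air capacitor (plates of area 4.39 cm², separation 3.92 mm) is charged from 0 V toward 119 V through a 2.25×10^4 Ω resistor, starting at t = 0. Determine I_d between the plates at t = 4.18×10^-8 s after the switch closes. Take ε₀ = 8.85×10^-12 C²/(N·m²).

With C = ε₀A/d = (8.85×10^-12)(4.39×10^-4)/(3.92×10^-3) = 9.911×10^-13 F, the time constant is τ = RC = 2.230×10^-8 s, so t/τ = 1.874 and e^(−t/τ) = 0.1535.
I_d = I_cond = (V₀/R) e^(−t/τ) = (5.289×10^-3)(0.1535) = 8.12×10^-4 A.

8.12×10^-4 A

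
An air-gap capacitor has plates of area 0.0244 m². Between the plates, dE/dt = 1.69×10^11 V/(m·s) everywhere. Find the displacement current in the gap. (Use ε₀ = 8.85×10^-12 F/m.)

0.0365 A

The displacement current is ε₀ times dΦ_E/dt = ε₀ A dE/dt = (8.85×10^-12)(0.0244)(1.69×10^11) = 0.0365 A.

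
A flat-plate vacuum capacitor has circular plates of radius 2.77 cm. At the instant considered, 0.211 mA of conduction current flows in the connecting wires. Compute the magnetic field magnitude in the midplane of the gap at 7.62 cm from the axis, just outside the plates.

No conduction current crosses the gap, so I_d there equals the 2.11×10^-4 A in the leads.
For r ≥ R the full I_d is enclosed: B = μ₀ I_d/(2πr) = (4π×10^-7)(2.11×10^-4)/(2π·0.0762) = 5.54×10^-10 T.

5.54×10^-10 T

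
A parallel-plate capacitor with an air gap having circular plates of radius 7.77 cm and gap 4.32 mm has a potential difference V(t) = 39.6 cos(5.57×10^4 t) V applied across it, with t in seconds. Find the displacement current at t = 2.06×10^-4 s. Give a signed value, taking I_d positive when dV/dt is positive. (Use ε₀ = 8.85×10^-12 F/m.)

7.61×10^-5 A

C = ε₀A/d = (8.85×10^-12)(0.01897)/(4.32×10^-3) = 3.886×10^-11 F. dV/dt = V₀ω·−sin(ωt); at ωt = 11.4742 rad this factor is 0.8876.
I_d = C dV/dt = (3.886×10^-11)(39.6)(5.57×10^4)(0.8876) = 7.61×10^-5 A.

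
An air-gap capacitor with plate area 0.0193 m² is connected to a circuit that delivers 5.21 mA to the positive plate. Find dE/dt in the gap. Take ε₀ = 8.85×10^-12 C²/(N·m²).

3.05×10^10 V/(m·s)

By continuity, I_d in the gap equals the 5.21 mA flowing in the wire.
Since I_d = ε₀ A dE/dt, dE/dt = I_d/(ε₀A) = (5.21×10^-3)/((8.85×10^-12)(0.0193)) = 3.05×10^10 V/(m·s).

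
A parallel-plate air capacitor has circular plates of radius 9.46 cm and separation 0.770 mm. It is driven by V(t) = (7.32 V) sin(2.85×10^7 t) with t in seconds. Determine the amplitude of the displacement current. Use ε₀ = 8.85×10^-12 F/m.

0.0674 A

C = ε₀A/d = (8.85×10^-12)(0.02811)/(7.70×10^-4) = 3.231×10^-10 F; ω = 2.85×10^7 rad/s.
I_d = C dV/dt, so |I_d|_max = C V₀ ω = (3.231×10^-10)(7.32)(2.85×10^7) = 0.0674 A.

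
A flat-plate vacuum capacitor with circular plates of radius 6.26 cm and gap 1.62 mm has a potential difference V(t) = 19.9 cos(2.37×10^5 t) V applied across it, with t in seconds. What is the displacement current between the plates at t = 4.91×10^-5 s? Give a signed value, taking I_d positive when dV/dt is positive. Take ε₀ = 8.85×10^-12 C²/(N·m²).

2.54×10^-4 A

C = ε₀A/d = (8.85×10^-12)(0.01231)/(1.62×10^-3) = 6.725×10^-11 F. dV/dt = V₀ω·−sin(ωt); at ωt = 11.6367 rad this factor is 0.8014.
I_d = C dV/dt = (6.725×10^-11)(19.9)(2.37×10^5)(0.8014) = 2.54×10^-4 A.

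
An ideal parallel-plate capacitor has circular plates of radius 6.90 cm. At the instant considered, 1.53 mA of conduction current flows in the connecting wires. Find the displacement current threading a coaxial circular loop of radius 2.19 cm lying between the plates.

No conduction current crosses the gap, so I_d there equals the 1.53×10^-3 A in the leads.
Through an area πr² the displacement current is I_d·(πr²/πR²) = I_d (r/R)² = 1.54×10^-4 A.

1.54×10^-4 A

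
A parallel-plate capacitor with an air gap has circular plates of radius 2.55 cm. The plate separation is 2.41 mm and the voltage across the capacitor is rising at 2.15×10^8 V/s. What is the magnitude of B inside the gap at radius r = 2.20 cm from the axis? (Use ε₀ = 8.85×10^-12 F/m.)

I_d = C dV/dt with C = ε₀πR²/d = 7.502×10^-12 F, so I_d = (7.502×10^-12)(2.15×10^8) = 1.613×10^-3 A.
For r < R the Ampère–Maxwell law gives B(2πr) = μ₀ I_d (r²/R²), so B = μ₀ I_d r/(2πR²) = (4π×10^-7)(1.613×10^-3)(0.0220)/(2π·0.0255²) = 1.09×10^-8 T.

1.09×10^-8 T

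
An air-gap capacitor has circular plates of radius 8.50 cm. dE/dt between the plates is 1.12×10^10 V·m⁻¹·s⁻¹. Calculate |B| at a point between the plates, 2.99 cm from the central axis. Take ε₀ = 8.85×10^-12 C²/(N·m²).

Total displacement current: I_d = ε₀(πR²)(dE/dt) = (8.85×10^-12)(0.02270)(1.12×10^10) = 2.250×10^-3 A.
An Ampèrian loop of radius r encloses a fraction (r/R)² of I_d. Then B·2πr = μ₀ I_d (r/R)², giving B = μ₀ I_d r/(2πR²) = 1.86×10^-9 T.

1.86×10^-9 T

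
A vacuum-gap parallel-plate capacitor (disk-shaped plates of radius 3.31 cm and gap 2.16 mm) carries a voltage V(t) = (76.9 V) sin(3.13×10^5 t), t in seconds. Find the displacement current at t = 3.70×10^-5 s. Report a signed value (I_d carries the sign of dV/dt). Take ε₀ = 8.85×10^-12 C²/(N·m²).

1.88×10^-4 A

dV/dt = (76.9)(3.13×10^5)·cos(11.581) = 1.330×10^7 V/s.
I_d = C dV/dt with C = ε₀A/d = (8.85×10^-12)(3.442×10^-3)/(2.16×10^-3) = 1.410×10^-11 F, so I_d = (1.410×10^-11)(1.330×10^7) = 1.88×10^-4 A.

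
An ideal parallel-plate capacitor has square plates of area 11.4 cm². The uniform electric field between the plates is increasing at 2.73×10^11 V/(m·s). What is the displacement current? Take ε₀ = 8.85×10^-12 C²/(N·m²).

2.75×10^-3 A

I_d = ε₀ A (dE/dt) = (8.85×10^-12)(1.14×10^-3 m²)(2.73×10^11) = 2.75×10^-3 A.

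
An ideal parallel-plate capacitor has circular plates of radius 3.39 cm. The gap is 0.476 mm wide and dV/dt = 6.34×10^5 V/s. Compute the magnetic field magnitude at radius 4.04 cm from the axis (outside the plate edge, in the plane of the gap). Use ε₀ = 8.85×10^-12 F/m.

2.11×10^-10 T

With E = V/d, dE/dt = 1.332×10^9 V/(m·s) and πR² = 3.610×10^-3 m², giving I_d = ε₀ πR² dE/dt = 4.256×10^-5 A.
With r > R the enclosed displacement current is the full I_d; B = μ₀ I_d / (2πr) = 2.11×10^-10 T.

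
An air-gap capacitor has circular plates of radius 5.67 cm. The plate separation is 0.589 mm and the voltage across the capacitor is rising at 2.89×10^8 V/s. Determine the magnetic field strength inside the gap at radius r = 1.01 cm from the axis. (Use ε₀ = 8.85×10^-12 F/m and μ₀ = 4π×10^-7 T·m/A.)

I_d = C dV/dt with C = ε₀πR²/d = 1.518×10^-10 F, so I_d = (1.518×10^-10)(2.89×10^8) = 0.04387 A.
An Ampèrian loop of radius r encloses a fraction (r/R)² of I_d. Then B·2πr = μ₀ I_d (r/R)², giving B = μ₀ I_d r/(2πR²) = 2.76×10^-8 T.

2.76×10^-8 T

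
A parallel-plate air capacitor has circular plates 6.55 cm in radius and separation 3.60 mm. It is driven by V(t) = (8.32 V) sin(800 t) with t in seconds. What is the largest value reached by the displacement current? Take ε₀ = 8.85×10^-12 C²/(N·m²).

(dE/dt)_max = V₀ω/d = 1.849×10^6 V/(m·s); ω = 800 rad/s.
I_d,max = ε₀ A (dE/dt)_max = (8.85×10^-12)(0.01348)(1.849×10^6) = 2.21×10^-7 A.

2.21×10^-7 A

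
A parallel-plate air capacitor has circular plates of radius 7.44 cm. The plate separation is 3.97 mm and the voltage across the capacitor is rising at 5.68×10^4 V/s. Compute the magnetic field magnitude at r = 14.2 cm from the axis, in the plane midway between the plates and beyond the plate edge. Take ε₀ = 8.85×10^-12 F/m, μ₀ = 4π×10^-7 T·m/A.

3.10×10^-12 T

dE/dt = (dV/dt)/d = 1.431×10^7 V/(m·s); I_d = ε₀(πR²)(dE/dt) = (8.85×10^-12)(0.01739)(1.431×10^7) = 2.202×10^-6 A.
Outside the plates the loop encloses all of I_d, so B·2πr = μ₀ I_d and B = 3.10×10^-12 T.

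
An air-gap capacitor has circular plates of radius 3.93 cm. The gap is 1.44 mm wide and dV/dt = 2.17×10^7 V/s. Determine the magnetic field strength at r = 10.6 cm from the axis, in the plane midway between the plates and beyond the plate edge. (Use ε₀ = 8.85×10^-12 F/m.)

1.22×10^-9 T

I_d = C dV/dt with C = ε₀πR²/d = 2.982×10^-11 F, so I_d = (2.982×10^-11)(2.17×10^7) = 6.471×10^-4 A.
With r > R the enclosed displacement current is the full I_d; B = μ₀ I_d / (2πr) = 1.22×10^-9 T.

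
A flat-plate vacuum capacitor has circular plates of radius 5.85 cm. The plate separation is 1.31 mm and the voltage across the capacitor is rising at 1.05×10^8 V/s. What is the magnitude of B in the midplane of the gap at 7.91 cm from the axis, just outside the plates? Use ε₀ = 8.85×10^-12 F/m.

1.93×10^-8 T

I_d = C dV/dt with C = ε₀πR²/d = 7.262×10^-11 F, so I_d = (7.262×10^-11)(1.05×10^8) = 7.625×10^-3 A.
For r ≥ R the full I_d is enclosed: B = μ₀ I_d/(2πr) = (4π×10^-7)(7.625×10^-3)/(2π·0.0791) = 1.93×10^-8 T.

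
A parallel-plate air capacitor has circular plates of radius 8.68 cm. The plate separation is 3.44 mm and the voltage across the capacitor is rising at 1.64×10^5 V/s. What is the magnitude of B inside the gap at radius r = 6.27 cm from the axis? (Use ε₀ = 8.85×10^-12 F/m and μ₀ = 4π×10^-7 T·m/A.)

1.66×10^-11 T

I_d = C dV/dt with C = ε₀πR²/d = 6.090×10^-11 F, so I_d = (6.090×10^-11)(1.64×10^5) = 9.988×10^-6 A.
An Ampèrian loop of radius r encloses a fraction (r/R)² of I_d. Then B·2πr = μ₀ I_d (r/R)², giving B = μ₀ I_d r/(2πR²) = 1.66×10^-11 T.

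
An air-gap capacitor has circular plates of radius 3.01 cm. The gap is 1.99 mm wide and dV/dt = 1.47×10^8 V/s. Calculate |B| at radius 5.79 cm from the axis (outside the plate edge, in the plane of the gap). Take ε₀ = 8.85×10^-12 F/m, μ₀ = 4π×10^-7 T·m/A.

dE/dt = (dV/dt)/d = 7.387×10^10 V/(m·s); I_d = ε₀(πR²)(dE/dt) = (8.85×10^-12)(2.846×10^-3)(7.387×10^10) = 1.861×10^-3 A.
For r ≥ R the full I_d is enclosed: B = μ₀ I_d/(2πr) = (4π×10^-7)(1.861×10^-3)/(2π·0.0579) = 6.43×10^-9 T.

6.43×10^-9 T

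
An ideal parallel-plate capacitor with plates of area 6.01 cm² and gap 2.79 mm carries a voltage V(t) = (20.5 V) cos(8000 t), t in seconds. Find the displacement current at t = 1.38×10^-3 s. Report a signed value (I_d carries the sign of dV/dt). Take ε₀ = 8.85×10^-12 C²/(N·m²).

3.12×10^-7 A

dV/dt = (20.5)(8000)·−sin(11.04) = 1.638×10^5 V/s.
I_d = C dV/dt with C = ε₀A/d = (8.85×10^-12)(6.01×10^-4)/(2.79×10^-3) = 1.906×10^-12 F, so I_d = (1.906×10^-12)(1.638×10^5) = 3.12×10^-7 A.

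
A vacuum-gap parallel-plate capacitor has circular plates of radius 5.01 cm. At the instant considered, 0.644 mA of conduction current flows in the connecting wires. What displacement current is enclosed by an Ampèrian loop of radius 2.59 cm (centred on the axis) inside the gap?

1.72×10^-4 A

By continuity the displacement current in the gap matches the conduction current: I_d = 6.44×10^-4 A.
The field is uniform, so I_d,enc = I_d (r/R)² = (6.44×10^-4)(2.59/5.01)² = 1.72×10^-4 A.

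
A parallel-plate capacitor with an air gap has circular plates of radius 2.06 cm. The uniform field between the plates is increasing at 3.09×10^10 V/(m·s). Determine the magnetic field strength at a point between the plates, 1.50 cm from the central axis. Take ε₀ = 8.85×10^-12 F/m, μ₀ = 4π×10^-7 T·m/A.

Total displacement current: I_d = ε₀(πR²)(dE/dt) = (8.85×10^-12)(1.333×10^-3)(3.09×10^10) = 3.645×10^-4 A.
∮B·dl = μ₀ I_d,enc with I_d,enc = I_d r²/R² = 1.933×10^-4 A; so B = μ₀ I_d,enc/(2πr) = 2.58×10^-9 T.

2.58×10^-9 T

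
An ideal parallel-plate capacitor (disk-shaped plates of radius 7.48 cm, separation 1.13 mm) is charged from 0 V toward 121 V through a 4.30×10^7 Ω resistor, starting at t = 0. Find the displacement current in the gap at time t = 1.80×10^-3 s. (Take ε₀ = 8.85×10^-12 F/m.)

2.08×10^-6 A

C = ε₀A/d = (8.85×10^-12)(0.01758)/(1.13×10^-3) = 1.377×10^-10 F and τ = RC = 5.921×10^-3 s. I_d in the gap equals the RC charging current.
I_d(t) = (V₀/R) e^(−t/τ) = 2.814×10^-6 · e^(−0.3040) = 2.08×10^-6 A.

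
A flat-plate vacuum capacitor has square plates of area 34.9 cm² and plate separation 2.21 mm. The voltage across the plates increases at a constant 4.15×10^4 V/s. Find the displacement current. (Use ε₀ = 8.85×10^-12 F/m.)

The displacement current equals the charging current C dV/dt. With C = ε₀A/d = (8.85×10^-12)(3.49×10^-3)/(2.21×10^-3) = 1.398×10^-11 F, I_d = (1.398×10^-11)(4.15×10^4) = 5.80×10^-7 A.

5.80×10^-7 A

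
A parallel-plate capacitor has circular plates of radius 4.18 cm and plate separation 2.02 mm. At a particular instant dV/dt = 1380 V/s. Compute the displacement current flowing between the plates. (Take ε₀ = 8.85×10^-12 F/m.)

3.32×10^-8 A

The displacement current equals the charging current C dV/dt. With C = ε₀A/d = (8.85×10^-12)(5.489×10^-3)/(2.02×10^-3) = 2.405×10^-11 F, I_d = (2.405×10^-11)(1380) = 3.32×10^-8 A.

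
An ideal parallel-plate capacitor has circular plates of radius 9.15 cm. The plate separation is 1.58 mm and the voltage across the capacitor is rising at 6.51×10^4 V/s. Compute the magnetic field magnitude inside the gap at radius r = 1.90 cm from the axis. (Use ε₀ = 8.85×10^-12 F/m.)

4.35×10^-12 T

dE/dt = (dV/dt)/d = 4.120×10^7 V/(m·s); I_d = ε₀(πR²)(dE/dt) = (8.85×10^-12)(0.02630)(4.120×10^7) = 9.590×10^-6 A.
∮B·dl = μ₀ I_d,enc with I_d,enc = I_d r²/R² = 4.135×10^-7 A; so B = μ₀ I_d,enc/(2πr) = 4.35×10^-12 T.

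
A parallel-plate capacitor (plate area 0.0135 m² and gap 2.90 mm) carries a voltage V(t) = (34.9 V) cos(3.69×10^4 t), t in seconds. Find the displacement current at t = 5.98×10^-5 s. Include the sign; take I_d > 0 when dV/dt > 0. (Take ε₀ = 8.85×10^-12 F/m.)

-4.27×10^-5 A

dV/dt = (34.9)(3.69×10^4)·−sin(2.20662) = -1.036×10^6 V/s.
I_d = C dV/dt with C = ε₀A/d = (8.85×10^-12)(0.0135)/(2.90×10^-3) = 4.120×10^-11 F, so I_d = (4.120×10^-11)(-1.036×10^6) = -4.27×10^-5 A.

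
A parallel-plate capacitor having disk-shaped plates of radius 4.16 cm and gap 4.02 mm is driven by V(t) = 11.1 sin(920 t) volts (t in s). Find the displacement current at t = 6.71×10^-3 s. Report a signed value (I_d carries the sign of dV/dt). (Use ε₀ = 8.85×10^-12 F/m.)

1.21×10^-7 A

dE/dt = (V₀ω/d)·cos(ωt) with ωt = 6.1732 rad: (11.1)(920)(0.9940)/(4.02×10^-3) = 2.525×10^6 V/(m·s).
I_d = ε₀ A dE/dt = (8.85×10^-12)(5.437×10^-3)(2.525×10^6) = 1.21×10^-7 A.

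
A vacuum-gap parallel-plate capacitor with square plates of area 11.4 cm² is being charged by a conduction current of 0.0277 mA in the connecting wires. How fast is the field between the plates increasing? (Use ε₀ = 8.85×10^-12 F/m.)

The displacement current between the plates equals the conduction current, I_d = 0.0277 mA.
Since I_d = ε₀ A dE/dt, dE/dt = I_d/(ε₀A) = (2.77×10^-5)/((8.85×10^-12)(1.14×10^-3)) = 2.75×10^9 V/(m·s).

2.75×10^9 V/(m·s)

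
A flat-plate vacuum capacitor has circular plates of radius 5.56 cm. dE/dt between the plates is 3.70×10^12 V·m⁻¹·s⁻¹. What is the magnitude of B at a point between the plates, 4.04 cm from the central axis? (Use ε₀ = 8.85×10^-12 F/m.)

8.31×10^-7 T

I_d = ε₀ dΦ_E/dt = ε₀ πR² (dE/dt) = (8.85×10^-12)(9.712×10^-3)(3.70×10^12) = 0.3180 A through the full plate area.
∮B·dl = μ₀ I_d,enc with I_d,enc = I_d r²/R² = 0.1679 A; so B = μ₀ I_d,enc/(2πr) = 8.31×10^-7 T.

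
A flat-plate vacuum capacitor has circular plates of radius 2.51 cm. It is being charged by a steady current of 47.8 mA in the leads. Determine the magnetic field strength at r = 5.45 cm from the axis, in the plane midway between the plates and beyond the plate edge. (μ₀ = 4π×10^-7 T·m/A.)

1.75×10^-7 T

No conduction current crosses the gap, so I_d there equals the 0.0478 A in the leads.
Outside the plates the loop encloses all of I_d, so B·2πr = μ₀ I_d and B = 1.75×10^-7 T.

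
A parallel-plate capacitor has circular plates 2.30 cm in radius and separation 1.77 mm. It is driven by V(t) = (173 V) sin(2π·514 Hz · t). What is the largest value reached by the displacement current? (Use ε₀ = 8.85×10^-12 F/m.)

4.64×10^-6 A

(dE/dt)_max = V₀ω/d = 3.157×10^8 V/(m·s); ω = 2πf = 3230 rad/s.
I_d,max = ε₀ A (dE/dt)_max = (8.85×10^-12)(1.662×10^-3)(3.157×10^8) = 4.64×10^-6 A.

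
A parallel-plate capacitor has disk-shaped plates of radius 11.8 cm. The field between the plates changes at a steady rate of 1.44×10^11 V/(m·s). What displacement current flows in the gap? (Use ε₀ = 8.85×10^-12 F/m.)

With a uniform field, Φ_E = EA, so I_d = ε₀ A dE/dt = 0.0557 A.

0.0557 A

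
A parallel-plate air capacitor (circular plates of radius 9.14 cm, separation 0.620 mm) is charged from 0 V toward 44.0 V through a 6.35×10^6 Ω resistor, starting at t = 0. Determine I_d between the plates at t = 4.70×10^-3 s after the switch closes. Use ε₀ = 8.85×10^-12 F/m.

9.61×10^-7 A

C = ε₀A/d = (8.85×10^-12)(0.02624)/(6.20×10^-4) = 3.746×10^-10 F and τ = RC = 2.379×10^-3 s. I_d in the gap equals the RC charging current.
I_d(t) = (V₀/R) e^(−t/τ) = 6.929×10^-6 · e^(−1.976) = 9.61×10^-7 A.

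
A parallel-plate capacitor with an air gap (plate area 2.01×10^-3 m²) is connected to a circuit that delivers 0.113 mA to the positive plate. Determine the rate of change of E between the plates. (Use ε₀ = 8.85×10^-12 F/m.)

Charge continuity gives I_d = I = 1.13×10^-4 A between the plates.
Then dE/dt = I_d/(ε₀A) = 6.35×10^9 V/(m·s).

6.35×10^9 V/(m·s)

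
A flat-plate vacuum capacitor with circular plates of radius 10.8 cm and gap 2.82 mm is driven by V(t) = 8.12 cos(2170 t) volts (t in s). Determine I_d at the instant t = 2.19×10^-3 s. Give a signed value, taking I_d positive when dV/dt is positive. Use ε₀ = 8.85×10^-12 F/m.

C = ε₀A/d = (8.85×10^-12)(0.03664)/(2.82×10^-3) = 1.150×10^-10 F. dV/dt = V₀ω·−sin(ωt); at ωt = 4.7523 rad this factor is 0.9992.
I_d = C dV/dt = (1.150×10^-10)(8.12)(2170)(0.9992) = 2.02×10^-6 A.

2.02×10^-6 A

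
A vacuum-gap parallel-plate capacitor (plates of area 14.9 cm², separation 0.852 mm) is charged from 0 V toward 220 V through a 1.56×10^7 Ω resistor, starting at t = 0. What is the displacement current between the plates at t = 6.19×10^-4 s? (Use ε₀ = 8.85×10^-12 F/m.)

1.09×10^-6 A

C = ε₀A/d = (8.85×10^-12)(1.49×10^-3)/(8.52×10^-4) = 1.548×10^-11 F and τ = RC = 2.415×10^-4 s. I_d in the gap equals the RC charging current.
I_d(t) = (V₀/R) e^(−t/τ) = 1.410×10^-5 · e^(−2.563) = 1.09×10^-6 A.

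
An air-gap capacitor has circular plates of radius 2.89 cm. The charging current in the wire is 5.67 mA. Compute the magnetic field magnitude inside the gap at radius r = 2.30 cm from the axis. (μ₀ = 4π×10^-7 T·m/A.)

3.12×10^-8 T

No conduction current crosses the gap, so I_d there equals the 5.67×10^-3 A in the leads.
∮B·dl = μ₀ I_d,enc with I_d,enc = I_d r²/R² = 3.591×10^-3 A; so B = μ₀ I_d,enc/(2πr) = 3.12×10^-8 T.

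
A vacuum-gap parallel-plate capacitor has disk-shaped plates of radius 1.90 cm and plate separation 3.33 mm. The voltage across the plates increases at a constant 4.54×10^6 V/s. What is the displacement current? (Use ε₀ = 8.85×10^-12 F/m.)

1.37×10^-5 A

The displacement current equals the charging current C dV/dt. With C = ε₀A/d = (8.85×10^-12)(1.134×10^-3)/(3.33×10^-3) = 3.014×10^-12 F, I_d = (3.014×10^-12)(4.54×10^6) = 1.37×10^-5 A.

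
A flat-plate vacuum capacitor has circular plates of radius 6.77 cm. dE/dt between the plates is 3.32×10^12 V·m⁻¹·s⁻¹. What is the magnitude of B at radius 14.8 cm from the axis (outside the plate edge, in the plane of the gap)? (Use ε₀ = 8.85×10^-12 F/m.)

5.72×10^-7 T

Total displacement current: I_d = ε₀(πR²)(dE/dt) = (8.85×10^-12)(0.01440)(3.32×10^12) = 0.4231 A.
For r ≥ R the full I_d is enclosed: B = μ₀ I_d/(2πr) = (4π×10^-7)(0.4231)/(2π·0.148) = 5.72×10^-7 T.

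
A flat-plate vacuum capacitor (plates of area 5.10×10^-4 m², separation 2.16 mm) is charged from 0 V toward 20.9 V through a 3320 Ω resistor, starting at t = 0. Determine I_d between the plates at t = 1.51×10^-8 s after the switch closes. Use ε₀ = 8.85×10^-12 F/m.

With C = ε₀A/d = (8.85×10^-12)(5.10×10^-4)/(2.16×10^-3) = 2.090×10^-12 F, the time constant is τ = RC = 6.939×10^-9 s, so t/τ = 2.176 and e^(−t/τ) = 0.1135.
I_d = I_cond = (V₀/R) e^(−t/τ) = (6.295×10^-3)(0.1135) = 7.14×10^-4 A.

7.14×10^-4 A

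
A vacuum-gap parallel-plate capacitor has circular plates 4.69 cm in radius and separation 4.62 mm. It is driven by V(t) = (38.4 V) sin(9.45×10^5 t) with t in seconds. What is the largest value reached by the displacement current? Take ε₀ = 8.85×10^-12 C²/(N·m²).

(dE/dt)_max = V₀ω/d = 7.855×10^9 V/(m·s); ω = 9.45×10^5 rad/s.
I_d,max = ε₀ A (dE/dt)_max = (8.85×10^-12)(6.910×10^-3)(7.855×10^9) = 4.80×10^-4 A.

4.80×10^-4 A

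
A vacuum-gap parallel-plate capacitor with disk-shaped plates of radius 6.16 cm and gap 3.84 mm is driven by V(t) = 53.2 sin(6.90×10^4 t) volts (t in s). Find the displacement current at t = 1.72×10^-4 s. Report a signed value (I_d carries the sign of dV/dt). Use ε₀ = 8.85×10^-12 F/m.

7.72×10^-5 A

dE/dt = (V₀ω/d)·cos(ωt) with ωt = 11.868 rad: (53.2)(6.90×10^4)(0.7659)/(3.84×10^-3) = 7.322×10^8 V/(m·s).
I_d = ε₀ A dE/dt = (8.85×10^-12)(0.01192)(7.322×10^8) = 7.72×10^-5 A.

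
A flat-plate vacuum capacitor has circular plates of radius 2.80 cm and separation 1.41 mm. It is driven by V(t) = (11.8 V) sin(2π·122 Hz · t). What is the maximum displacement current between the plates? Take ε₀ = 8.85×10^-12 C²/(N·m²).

1.40×10^-7 A

C = ε₀A/d = (8.85×10^-12)(2.463×10^-3)/(1.41×10^-3) = 1.546×10^-11 F; ω = 2πf = 766.5 rad/s.
I_d = C dV/dt, so |I_d|_max = C V₀ ω = (1.546×10^-11)(11.8)(766.5) = 1.40×10^-7 A.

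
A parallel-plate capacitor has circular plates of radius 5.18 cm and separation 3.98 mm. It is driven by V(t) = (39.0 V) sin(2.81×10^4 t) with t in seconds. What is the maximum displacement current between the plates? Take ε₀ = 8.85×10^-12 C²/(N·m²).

The displacement current equals the conduction current C dV/dt, which peaks at C V₀ ω.
With C = ε₀A/d = (8.85×10^-12)(8.430×10^-3)/(3.98×10^-3) = 1.875×10^-11 F and ω = 2.81×10^4 rad/s, I_d,max = (1.875×10^-11)(39.0)(2.81×10^4) = 2.05×10^-5 A.

2.05×10^-5 A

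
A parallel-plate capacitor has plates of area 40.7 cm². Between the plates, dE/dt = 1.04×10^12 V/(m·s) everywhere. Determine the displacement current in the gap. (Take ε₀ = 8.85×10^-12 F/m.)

0.0375 A

The displacement current is ε₀ times dΦ_E/dt = ε₀ A dE/dt = (8.85×10^-12)(4.07×10^-3)(1.04×10^12) = 0.0375 A.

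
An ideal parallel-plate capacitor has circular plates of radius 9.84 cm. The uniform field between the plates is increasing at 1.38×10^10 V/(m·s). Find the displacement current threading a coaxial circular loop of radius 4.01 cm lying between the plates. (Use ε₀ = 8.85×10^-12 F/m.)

Total displacement current: I_d = ε₀(πR²)(dE/dt) = (8.85×10^-12)(0.03042)(1.38×10^10) = 3.715×10^-3 A.
Through an area πr² the displacement current is I_d·(πr²/πR²) = I_d (r/R)² = 6.17×10^-4 A.

6.17×10^-4 A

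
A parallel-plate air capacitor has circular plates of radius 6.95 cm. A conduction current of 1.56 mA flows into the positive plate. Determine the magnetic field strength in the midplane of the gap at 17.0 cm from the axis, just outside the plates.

1.84×10^-9 T

Between the plates the displacement current equals the wire current: I_d = 1.56 mA = 1.56×10^-3 A.
With r > R the enclosed displacement current is the full I_d; B = μ₀ I_d / (2πr) = 1.84×10^-9 T.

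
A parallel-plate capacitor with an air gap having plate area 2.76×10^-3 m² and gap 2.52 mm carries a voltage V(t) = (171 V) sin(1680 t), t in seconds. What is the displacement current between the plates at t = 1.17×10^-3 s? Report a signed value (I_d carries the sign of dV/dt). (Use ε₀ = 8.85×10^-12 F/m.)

dE/dt = (V₀ω/d)·cos(ωt) with ωt = 1.9656 rad: (171)(1680)(-0.3846)/(2.52×10^-3) = -4.384×10^7 V/(m·s).
I_d = ε₀ A dE/dt = (8.85×10^-12)(2.76×10^-3)(-4.384×10^7) = -1.07×10^-6 A.

-1.07×10^-6 A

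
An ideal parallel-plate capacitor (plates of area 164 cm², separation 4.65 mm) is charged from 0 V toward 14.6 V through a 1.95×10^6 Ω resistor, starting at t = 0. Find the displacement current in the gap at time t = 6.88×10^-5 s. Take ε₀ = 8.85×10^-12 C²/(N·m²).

With C = ε₀A/d = (8.85×10^-12)(0.0164)/(4.65×10^-3) = 3.121×10^-11 F, the time constant is τ = RC = 6.086×10^-5 s, so t/τ = 1.130 and e^(−t/τ) = 0.3230.
I_d = I_cond = (V₀/R) e^(−t/τ) = (7.487×10^-6)(0.3230) = 2.42×10^-6 A.

2.42×10^-6 A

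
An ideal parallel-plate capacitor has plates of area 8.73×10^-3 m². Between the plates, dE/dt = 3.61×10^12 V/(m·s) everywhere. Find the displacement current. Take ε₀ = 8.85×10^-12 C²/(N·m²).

0.279 A

With a uniform field, Φ_E = EA, so I_d = ε₀ A dE/dt = 0.279 A.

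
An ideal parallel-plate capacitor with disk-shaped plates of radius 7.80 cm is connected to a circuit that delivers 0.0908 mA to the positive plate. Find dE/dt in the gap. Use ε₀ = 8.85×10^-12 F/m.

5.37×10^8 V/(m·s)

The displacement current between the plates equals the conduction current, I_d = 0.0908 mA.
Then dE/dt = I_d/(ε₀A) = 5.37×10^8 V/(m·s).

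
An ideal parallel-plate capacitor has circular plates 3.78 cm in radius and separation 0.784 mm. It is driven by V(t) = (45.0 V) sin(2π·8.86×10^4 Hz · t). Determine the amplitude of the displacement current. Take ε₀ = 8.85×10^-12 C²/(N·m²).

(dE/dt)_max = V₀ω/d = 3.195×10^10 V/(m·s); ω = 2πf = 5.567×10^5 rad/s.
I_d,max = ε₀ A (dE/dt)_max = (8.85×10^-12)(4.489×10^-3)(3.195×10^10) = 1.27×10^-3 A.

1.27×10^-3 A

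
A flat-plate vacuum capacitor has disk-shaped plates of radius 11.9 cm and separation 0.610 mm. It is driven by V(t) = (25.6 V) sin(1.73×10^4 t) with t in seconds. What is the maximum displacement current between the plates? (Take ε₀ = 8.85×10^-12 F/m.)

The displacement current equals the conduction current C dV/dt, which peaks at C V₀ ω.
With C = ε₀A/d = (8.85×10^-12)(0.04449)/(6.10×10^-4) = 6.455×10^-10 F and ω = 1.73×10^4 rad/s, I_d,max = (6.455×10^-10)(25.6)(1.73×10^4) = 2.86×10^-4 A.

2.86×10^-4 A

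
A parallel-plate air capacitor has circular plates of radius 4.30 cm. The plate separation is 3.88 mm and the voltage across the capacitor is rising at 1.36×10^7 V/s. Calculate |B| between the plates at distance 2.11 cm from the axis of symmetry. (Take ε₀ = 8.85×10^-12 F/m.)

4.11×10^-10 T

dE/dt = (dV/dt)/d = 3.505×10^9 V/(m·s); I_d = ε₀(πR²)(dE/dt) = (8.85×10^-12)(5.809×10^-3)(3.505×10^9) = 1.802×10^-4 A.
An Ampèrian loop of radius r encloses a fraction (r/R)² of I_d. Then B·2πr = μ₀ I_d (r/R)², giving B = μ₀ I_d r/(2πR²) = 4.11×10^-10 T.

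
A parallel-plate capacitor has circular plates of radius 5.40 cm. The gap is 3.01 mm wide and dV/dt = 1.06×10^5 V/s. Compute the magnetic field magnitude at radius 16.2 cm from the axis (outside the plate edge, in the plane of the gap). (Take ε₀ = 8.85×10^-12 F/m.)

3.52×10^-12 T

With E = V/d, dE/dt = 3.522×10^7 V/(m·s) and πR² = 9.161×10^-3 m², giving I_d = ε₀ πR² dE/dt = 2.855×10^-6 A.
With r > R the enclosed displacement current is the full I_d; B = μ₀ I_d / (2πr) = 3.52×10^-12 T.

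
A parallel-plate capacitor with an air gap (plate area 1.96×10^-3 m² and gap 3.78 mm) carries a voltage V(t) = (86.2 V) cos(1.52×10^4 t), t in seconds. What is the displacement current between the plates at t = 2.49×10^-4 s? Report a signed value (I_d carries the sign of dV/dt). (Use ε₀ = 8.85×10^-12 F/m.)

3.61×10^-6 A

dV/dt = (86.2)(1.52×10^4)·−sin(3.7848) = 7.858×10^5 V/s.
I_d = C dV/dt with C = ε₀A/d = (8.85×10^-12)(1.96×10^-3)/(3.78×10^-3) = 4.589×10^-12 F, so I_d = (4.589×10^-12)(7.858×10^5) = 3.61×10^-6 A.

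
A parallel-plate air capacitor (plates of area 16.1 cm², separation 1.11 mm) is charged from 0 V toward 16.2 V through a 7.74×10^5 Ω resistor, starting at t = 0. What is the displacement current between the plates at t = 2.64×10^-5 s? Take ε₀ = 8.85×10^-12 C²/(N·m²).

C = ε₀A/d = (8.85×10^-12)(1.61×10^-3)/(1.11×10^-3) = 1.284×10^-11 F, so τ = RC = 9.938×10^-6 s.
The conduction current is I(t) = (V₀/R) e^(−t/τ), and the displacement current between the plates equals it.
t/τ = 2.656; I_d = (16.2/7.74×10^5) · e^(−2.656) = (2.093×10^-5)(0.07023) = 1.47×10^-6 A.

1.47×10^-6 A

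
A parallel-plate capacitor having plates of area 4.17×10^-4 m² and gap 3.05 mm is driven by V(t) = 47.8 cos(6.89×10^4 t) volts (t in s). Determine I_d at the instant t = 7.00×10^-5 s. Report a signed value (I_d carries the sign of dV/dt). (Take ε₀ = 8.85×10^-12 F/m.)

3.96×10^-6 A

C = ε₀A/d = (8.85×10^-12)(4.17×10^-4)/(3.05×10^-3) = 1.210×10^-12 F. dV/dt = V₀ω·−sin(ωt); at ωt = 4.823 rad this factor is 0.9939.
I_d = C dV/dt = (1.210×10^-12)(47.8)(6.89×10^4)(0.9939) = 3.96×10^-6 A.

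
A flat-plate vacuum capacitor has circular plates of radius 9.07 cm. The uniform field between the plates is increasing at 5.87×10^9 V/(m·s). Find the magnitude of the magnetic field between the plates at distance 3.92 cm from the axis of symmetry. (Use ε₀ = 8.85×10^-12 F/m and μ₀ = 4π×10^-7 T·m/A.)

Total displacement current: I_d = ε₀(πR²)(dE/dt) = (8.85×10^-12)(0.02584)(5.87×10^9) = 1.342×10^-3 A.
An Ampèrian loop of radius r encloses a fraction (r/R)² of I_d. Then B·2πr = μ₀ I_d (r/R)², giving B = μ₀ I_d r/(2πR²) = 1.28×10^-9 T.

1.28×10^-9 T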